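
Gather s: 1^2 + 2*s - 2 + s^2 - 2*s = s^2 - 1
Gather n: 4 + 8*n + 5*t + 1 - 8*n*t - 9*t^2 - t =n*(8 - 8*t) - 9*t^2 + 4*t + 5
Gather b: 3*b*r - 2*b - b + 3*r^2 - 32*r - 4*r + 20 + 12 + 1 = b*(3*r - 3) + 3*r^2 - 36*r + 33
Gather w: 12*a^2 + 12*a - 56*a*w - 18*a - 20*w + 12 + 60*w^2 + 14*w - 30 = 12*a^2 - 6*a + 60*w^2 + w*(-56*a - 6) - 18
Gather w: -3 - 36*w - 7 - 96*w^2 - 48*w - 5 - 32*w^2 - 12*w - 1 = -128*w^2 - 96*w - 16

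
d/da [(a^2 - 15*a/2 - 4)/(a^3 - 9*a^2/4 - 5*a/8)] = 32*(-2*a^4 + 30*a^3 - 11*a^2 - 36*a - 5)/(a^2*(64*a^4 - 288*a^3 + 244*a^2 + 180*a + 25))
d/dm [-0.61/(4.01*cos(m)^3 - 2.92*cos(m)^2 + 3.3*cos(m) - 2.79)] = (-7.3383*cos(m)^2 + 3.5624*cos(m) - 2.013)*sin(m)/(4.01*cos(m)^3 - 2.92*cos(m)^2 + 3.3*cos(m) - 2.79)^2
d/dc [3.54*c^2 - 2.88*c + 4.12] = 7.08*c - 2.88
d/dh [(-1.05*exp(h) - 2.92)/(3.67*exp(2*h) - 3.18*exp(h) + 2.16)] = (3.8535*exp(2*h) + 21.4328*exp(h) - 11.5536)*exp(h)/(13.4689*exp(4*h) - 23.3412*exp(3*h) + 25.9668*exp(2*h) - 13.7376*exp(h) + 4.6656)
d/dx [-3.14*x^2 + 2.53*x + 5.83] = 2.53 - 6.28*x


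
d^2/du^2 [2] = 0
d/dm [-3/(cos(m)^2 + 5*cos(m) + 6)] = -3*(2*cos(m) + 5)*sin(m)/(cos(m)^2 + 5*cos(m) + 6)^2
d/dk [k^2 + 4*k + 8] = 2*k + 4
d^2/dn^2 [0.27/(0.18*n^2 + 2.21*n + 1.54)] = (-0.017496*n^2 - 0.214812*n + 0.27*(0.36*n + 2.21)*(0.72*n + 4.42) - 0.149688)/(0.18*n^2 + 2.21*n + 1.54)^3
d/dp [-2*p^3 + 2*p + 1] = 2 - 6*p^2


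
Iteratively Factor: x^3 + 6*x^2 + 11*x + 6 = (x + 3)*(x^2 + 3*x + 2) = (x + 2)*(x + 3)*(x + 1)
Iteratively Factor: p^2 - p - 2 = (p - 2)*(p + 1)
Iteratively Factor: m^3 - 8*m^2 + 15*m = (m - 5)*(m^2 - 3*m) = (m - 5)*(m - 3)*(m)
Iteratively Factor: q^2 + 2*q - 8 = (q + 4)*(q - 2)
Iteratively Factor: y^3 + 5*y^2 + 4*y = (y + 1)*(y^2 + 4*y) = (y + 1)*(y + 4)*(y)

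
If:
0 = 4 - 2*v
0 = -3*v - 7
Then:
No Solution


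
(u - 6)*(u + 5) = u^2 - u - 30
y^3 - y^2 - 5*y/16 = y*(y - 5/4)*(y + 1/4)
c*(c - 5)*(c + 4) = c^3 - c^2 - 20*c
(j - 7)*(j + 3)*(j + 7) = j^3 + 3*j^2 - 49*j - 147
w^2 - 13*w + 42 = (w - 7)*(w - 6)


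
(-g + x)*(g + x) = -g^2 + x^2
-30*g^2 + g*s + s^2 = (-5*g + s)*(6*g + s)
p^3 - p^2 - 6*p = p*(p - 3)*(p + 2)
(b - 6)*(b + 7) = b^2 + b - 42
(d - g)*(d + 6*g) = d^2 + 5*d*g - 6*g^2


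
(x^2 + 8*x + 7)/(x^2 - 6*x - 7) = (x + 7)/(x - 7)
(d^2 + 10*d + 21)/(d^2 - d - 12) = (d + 7)/(d - 4)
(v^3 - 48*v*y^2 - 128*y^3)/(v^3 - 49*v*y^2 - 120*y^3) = (v^2 + 8*v*y + 16*y^2)/(v^2 + 8*v*y + 15*y^2)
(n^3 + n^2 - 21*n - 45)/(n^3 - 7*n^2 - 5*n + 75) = (n + 3)/(n - 5)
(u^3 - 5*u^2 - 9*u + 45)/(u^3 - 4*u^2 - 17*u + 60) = (u + 3)/(u + 4)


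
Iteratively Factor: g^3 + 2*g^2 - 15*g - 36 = (g - 4)*(g^2 + 6*g + 9) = (g - 4)*(g + 3)*(g + 3)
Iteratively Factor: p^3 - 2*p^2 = (p)*(p^2 - 2*p) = p*(p - 2)*(p)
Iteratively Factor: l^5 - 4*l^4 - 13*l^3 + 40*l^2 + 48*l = (l - 4)*(l^4 - 13*l^2 - 12*l) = l*(l - 4)*(l^3 - 13*l - 12) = l*(l - 4)^2*(l^2 + 4*l + 3) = l*(l - 4)^2*(l + 3)*(l + 1)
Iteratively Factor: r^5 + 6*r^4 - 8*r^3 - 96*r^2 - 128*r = (r + 2)*(r^4 + 4*r^3 - 16*r^2 - 64*r) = (r - 4)*(r + 2)*(r^3 + 8*r^2 + 16*r) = r*(r - 4)*(r + 2)*(r^2 + 8*r + 16) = r*(r - 4)*(r + 2)*(r + 4)*(r + 4)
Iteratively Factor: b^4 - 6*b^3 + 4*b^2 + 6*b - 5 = (b + 1)*(b^3 - 7*b^2 + 11*b - 5) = (b - 5)*(b + 1)*(b^2 - 2*b + 1) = (b - 5)*(b - 1)*(b + 1)*(b - 1)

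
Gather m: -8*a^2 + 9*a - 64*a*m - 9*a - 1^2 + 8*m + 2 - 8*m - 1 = -8*a^2 - 64*a*m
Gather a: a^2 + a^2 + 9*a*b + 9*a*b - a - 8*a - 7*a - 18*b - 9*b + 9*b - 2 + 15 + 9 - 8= 2*a^2 + a*(18*b - 16) - 18*b + 14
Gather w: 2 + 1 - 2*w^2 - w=-2*w^2 - w + 3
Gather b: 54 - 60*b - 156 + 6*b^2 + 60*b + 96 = 6*b^2 - 6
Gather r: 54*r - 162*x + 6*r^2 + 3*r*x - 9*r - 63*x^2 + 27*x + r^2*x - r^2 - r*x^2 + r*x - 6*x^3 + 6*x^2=r^2*(x + 5) + r*(-x^2 + 4*x + 45) - 6*x^3 - 57*x^2 - 135*x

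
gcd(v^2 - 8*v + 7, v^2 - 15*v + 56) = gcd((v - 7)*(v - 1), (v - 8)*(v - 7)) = v - 7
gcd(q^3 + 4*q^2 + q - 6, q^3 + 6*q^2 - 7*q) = q - 1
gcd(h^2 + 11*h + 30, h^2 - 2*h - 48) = h + 6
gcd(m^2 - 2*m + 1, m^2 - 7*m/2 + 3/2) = 1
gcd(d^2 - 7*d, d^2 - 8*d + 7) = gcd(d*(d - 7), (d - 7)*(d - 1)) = d - 7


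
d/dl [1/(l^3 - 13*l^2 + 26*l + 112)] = (-3*l^2 + 26*l - 26)/(l^3 - 13*l^2 + 26*l + 112)^2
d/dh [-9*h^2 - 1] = -18*h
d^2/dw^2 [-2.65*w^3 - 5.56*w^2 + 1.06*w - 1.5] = -15.9*w - 11.12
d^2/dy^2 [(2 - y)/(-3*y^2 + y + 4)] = 2*((7 - 9*y)*(-3*y^2 + y + 4) - (y - 2)*(6*y - 1)^2)/(-3*y^2 + y + 4)^3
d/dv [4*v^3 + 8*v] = 12*v^2 + 8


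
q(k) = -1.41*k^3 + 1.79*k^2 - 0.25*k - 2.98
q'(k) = -4.23*k^2 + 3.58*k - 0.25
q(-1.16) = 1.92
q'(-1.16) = -10.09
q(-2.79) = 42.27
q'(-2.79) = -43.16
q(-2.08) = 17.97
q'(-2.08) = -26.00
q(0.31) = -2.93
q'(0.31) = 0.45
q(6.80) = -365.26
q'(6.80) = -171.50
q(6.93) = -388.01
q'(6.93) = -178.59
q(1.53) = -4.22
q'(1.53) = -4.67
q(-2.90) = 47.19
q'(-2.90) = -46.21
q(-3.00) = 51.95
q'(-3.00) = -49.06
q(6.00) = -244.60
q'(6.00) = -131.05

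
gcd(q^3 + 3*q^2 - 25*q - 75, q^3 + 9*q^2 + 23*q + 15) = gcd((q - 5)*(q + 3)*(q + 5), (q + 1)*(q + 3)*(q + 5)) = q^2 + 8*q + 15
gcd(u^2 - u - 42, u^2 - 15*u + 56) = u - 7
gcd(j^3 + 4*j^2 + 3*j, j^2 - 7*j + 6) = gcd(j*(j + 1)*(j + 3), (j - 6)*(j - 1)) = 1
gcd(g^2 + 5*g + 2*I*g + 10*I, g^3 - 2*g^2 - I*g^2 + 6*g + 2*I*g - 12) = g + 2*I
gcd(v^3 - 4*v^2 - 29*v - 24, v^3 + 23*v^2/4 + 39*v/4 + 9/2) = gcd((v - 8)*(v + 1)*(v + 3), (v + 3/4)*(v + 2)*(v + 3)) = v + 3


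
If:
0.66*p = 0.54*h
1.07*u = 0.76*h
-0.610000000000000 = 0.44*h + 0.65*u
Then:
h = -0.68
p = -0.55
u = -0.48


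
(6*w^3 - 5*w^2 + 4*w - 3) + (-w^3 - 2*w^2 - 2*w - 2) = 5*w^3 - 7*w^2 + 2*w - 5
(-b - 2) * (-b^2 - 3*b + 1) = b^3 + 5*b^2 + 5*b - 2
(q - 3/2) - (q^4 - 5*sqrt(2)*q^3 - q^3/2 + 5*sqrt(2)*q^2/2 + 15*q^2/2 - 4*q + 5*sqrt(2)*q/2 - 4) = -q^4 + q^3/2 + 5*sqrt(2)*q^3 - 15*q^2/2 - 5*sqrt(2)*q^2/2 - 5*sqrt(2)*q/2 + 5*q + 5/2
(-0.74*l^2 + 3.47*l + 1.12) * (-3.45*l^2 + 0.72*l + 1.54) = 2.553*l^4 - 12.5043*l^3 - 2.5052*l^2 + 6.1502*l + 1.7248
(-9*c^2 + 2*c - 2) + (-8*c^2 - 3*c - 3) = -17*c^2 - c - 5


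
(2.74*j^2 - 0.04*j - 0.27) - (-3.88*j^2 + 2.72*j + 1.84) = 6.62*j^2 - 2.76*j - 2.11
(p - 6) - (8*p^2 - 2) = -8*p^2 + p - 4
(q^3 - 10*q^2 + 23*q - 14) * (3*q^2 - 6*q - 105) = 3*q^5 - 36*q^4 + 24*q^3 + 870*q^2 - 2331*q + 1470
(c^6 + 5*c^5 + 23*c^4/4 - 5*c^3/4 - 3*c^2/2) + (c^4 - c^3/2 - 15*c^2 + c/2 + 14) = c^6 + 5*c^5 + 27*c^4/4 - 7*c^3/4 - 33*c^2/2 + c/2 + 14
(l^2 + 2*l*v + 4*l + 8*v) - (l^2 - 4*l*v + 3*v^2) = 6*l*v + 4*l - 3*v^2 + 8*v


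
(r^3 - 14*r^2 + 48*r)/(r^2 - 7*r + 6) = r*(r - 8)/(r - 1)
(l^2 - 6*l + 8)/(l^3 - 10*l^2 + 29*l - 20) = (l - 2)/(l^2 - 6*l + 5)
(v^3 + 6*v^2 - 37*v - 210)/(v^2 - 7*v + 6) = (v^2 + 12*v + 35)/(v - 1)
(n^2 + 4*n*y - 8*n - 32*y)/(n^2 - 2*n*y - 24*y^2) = (8 - n)/(-n + 6*y)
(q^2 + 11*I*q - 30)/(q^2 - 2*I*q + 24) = (q^2 + 11*I*q - 30)/(q^2 - 2*I*q + 24)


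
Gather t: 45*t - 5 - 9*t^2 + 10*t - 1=-9*t^2 + 55*t - 6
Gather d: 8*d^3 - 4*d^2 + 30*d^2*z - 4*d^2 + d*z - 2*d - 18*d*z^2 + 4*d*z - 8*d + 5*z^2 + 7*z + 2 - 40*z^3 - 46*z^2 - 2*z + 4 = 8*d^3 + d^2*(30*z - 8) + d*(-18*z^2 + 5*z - 10) - 40*z^3 - 41*z^2 + 5*z + 6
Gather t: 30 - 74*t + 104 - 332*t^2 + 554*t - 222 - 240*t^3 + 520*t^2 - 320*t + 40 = -240*t^3 + 188*t^2 + 160*t - 48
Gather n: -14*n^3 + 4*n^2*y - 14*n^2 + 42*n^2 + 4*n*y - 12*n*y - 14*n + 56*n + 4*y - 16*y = -14*n^3 + n^2*(4*y + 28) + n*(42 - 8*y) - 12*y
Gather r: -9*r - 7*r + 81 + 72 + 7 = 160 - 16*r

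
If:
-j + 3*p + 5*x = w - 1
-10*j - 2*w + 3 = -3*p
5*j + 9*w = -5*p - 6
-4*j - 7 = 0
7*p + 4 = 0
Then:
No Solution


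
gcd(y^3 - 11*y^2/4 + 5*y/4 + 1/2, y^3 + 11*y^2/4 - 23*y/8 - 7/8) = y^2 - 3*y/4 - 1/4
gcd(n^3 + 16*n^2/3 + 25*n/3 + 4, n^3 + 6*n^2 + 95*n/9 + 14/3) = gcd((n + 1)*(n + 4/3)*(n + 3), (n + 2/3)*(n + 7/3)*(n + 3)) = n + 3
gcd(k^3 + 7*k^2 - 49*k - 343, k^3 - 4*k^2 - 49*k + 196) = k^2 - 49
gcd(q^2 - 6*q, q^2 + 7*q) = q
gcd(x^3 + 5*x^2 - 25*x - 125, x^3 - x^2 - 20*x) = x - 5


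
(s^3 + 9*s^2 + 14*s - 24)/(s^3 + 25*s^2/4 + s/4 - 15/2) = 4*(s + 4)/(4*s + 5)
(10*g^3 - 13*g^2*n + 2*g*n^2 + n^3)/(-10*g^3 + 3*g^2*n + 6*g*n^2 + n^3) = (-2*g + n)/(2*g + n)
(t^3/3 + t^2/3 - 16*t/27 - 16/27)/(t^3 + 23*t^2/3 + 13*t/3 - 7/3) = (9*t^2 - 16)/(9*(3*t^2 + 20*t - 7))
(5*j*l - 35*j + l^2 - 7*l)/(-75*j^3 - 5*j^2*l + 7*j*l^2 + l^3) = (7 - l)/(15*j^2 - 2*j*l - l^2)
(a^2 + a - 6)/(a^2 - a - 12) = (a - 2)/(a - 4)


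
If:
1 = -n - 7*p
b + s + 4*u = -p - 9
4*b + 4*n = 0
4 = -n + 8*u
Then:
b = 4 - 8*u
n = 8*u - 4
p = 3/7 - 8*u/7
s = 36*u/7 - 94/7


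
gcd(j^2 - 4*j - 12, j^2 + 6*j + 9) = 1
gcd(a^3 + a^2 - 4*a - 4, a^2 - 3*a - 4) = a + 1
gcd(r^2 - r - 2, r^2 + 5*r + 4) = r + 1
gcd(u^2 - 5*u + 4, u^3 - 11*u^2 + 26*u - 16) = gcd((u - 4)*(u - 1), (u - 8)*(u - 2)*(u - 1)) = u - 1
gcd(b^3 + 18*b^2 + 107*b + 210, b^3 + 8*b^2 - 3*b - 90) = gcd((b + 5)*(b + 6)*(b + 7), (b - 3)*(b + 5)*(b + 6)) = b^2 + 11*b + 30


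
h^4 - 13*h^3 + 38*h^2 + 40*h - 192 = (h - 8)*(h - 4)*(h - 3)*(h + 2)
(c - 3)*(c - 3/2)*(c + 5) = c^3 + c^2/2 - 18*c + 45/2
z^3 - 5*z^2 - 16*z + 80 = (z - 5)*(z - 4)*(z + 4)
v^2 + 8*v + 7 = (v + 1)*(v + 7)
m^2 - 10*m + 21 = (m - 7)*(m - 3)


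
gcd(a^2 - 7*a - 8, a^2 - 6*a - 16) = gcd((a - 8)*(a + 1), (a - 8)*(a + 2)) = a - 8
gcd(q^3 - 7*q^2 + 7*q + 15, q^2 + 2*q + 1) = q + 1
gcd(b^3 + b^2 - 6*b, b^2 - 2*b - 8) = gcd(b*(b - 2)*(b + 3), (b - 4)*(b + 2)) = 1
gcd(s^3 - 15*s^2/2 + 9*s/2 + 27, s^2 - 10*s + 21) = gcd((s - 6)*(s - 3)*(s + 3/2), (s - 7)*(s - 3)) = s - 3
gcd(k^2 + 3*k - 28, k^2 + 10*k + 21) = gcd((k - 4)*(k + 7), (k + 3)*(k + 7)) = k + 7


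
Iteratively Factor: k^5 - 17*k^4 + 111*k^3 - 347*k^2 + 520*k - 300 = (k - 3)*(k^4 - 14*k^3 + 69*k^2 - 140*k + 100) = (k - 5)*(k - 3)*(k^3 - 9*k^2 + 24*k - 20) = (k - 5)*(k - 3)*(k - 2)*(k^2 - 7*k + 10) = (k - 5)^2*(k - 3)*(k - 2)*(k - 2)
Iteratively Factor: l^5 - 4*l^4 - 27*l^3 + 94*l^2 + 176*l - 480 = (l - 5)*(l^4 + l^3 - 22*l^2 - 16*l + 96) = (l - 5)*(l + 3)*(l^3 - 2*l^2 - 16*l + 32) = (l - 5)*(l + 3)*(l + 4)*(l^2 - 6*l + 8) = (l - 5)*(l - 4)*(l + 3)*(l + 4)*(l - 2)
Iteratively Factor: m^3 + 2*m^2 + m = (m + 1)*(m^2 + m) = m*(m + 1)*(m + 1)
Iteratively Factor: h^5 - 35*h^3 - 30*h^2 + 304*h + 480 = (h + 3)*(h^4 - 3*h^3 - 26*h^2 + 48*h + 160) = (h + 3)*(h + 4)*(h^3 - 7*h^2 + 2*h + 40) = (h - 5)*(h + 3)*(h + 4)*(h^2 - 2*h - 8) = (h - 5)*(h - 4)*(h + 3)*(h + 4)*(h + 2)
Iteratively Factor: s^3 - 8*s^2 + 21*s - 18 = (s - 3)*(s^2 - 5*s + 6) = (s - 3)^2*(s - 2)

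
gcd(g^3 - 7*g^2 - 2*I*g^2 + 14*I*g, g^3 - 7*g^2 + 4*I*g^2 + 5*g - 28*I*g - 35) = g - 7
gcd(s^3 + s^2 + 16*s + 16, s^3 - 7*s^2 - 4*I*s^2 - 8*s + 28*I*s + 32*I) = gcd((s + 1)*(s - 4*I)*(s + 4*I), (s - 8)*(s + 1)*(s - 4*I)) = s^2 + s*(1 - 4*I) - 4*I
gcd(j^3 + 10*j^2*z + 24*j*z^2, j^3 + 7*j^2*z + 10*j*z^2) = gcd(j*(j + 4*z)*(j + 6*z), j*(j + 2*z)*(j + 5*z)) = j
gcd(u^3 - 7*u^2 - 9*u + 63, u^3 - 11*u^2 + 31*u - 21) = u^2 - 10*u + 21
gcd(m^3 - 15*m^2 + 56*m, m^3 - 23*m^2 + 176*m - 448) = m^2 - 15*m + 56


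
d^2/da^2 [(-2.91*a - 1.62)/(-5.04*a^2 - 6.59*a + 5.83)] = ((2.91*a + 1.62)*(10.08*a + 6.59)*(20.16*a + 13.18) - (87.9984*a + 54.6834)*(5.04*a^2 + 6.59*a - 5.83))/(5.04*a^2 + 6.59*a - 5.83)^3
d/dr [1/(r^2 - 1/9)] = -162*r/(9*r^2 - 1)^2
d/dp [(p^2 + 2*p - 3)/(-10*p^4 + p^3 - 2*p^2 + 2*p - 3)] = p*(20*p^4 + 59*p^3 - 124*p^2 + 15*p - 18)/(100*p^8 - 20*p^7 + 41*p^6 - 44*p^5 + 68*p^4 - 14*p^3 + 16*p^2 - 12*p + 9)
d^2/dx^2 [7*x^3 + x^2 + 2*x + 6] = 42*x + 2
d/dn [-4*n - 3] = -4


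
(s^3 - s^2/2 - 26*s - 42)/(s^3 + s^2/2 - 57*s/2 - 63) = (s + 2)/(s + 3)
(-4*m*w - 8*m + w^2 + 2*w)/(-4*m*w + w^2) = (w + 2)/w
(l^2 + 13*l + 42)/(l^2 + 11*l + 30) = (l + 7)/(l + 5)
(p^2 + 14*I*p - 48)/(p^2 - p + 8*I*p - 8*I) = (p + 6*I)/(p - 1)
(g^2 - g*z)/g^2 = (g - z)/g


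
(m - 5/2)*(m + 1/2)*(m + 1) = m^3 - m^2 - 13*m/4 - 5/4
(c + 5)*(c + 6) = c^2 + 11*c + 30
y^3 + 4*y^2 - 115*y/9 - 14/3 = (y - 7/3)*(y + 1/3)*(y + 6)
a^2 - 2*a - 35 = (a - 7)*(a + 5)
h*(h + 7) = h^2 + 7*h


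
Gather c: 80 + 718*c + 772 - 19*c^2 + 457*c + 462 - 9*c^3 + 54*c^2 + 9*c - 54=-9*c^3 + 35*c^2 + 1184*c + 1260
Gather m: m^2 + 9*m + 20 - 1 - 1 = m^2 + 9*m + 18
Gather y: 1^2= 1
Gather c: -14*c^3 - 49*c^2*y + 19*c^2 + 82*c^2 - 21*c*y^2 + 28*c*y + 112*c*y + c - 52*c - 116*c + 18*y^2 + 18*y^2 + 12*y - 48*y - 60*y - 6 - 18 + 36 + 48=-14*c^3 + c^2*(101 - 49*y) + c*(-21*y^2 + 140*y - 167) + 36*y^2 - 96*y + 60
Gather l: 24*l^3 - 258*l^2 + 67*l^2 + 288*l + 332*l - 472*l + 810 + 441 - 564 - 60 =24*l^3 - 191*l^2 + 148*l + 627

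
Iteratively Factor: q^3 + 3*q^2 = (q)*(q^2 + 3*q) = q*(q + 3)*(q)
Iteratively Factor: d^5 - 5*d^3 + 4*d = (d + 1)*(d^4 - d^3 - 4*d^2 + 4*d) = (d + 1)*(d + 2)*(d^3 - 3*d^2 + 2*d) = d*(d + 1)*(d + 2)*(d^2 - 3*d + 2) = d*(d - 2)*(d + 1)*(d + 2)*(d - 1)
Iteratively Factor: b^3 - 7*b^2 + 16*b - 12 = (b - 3)*(b^2 - 4*b + 4) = (b - 3)*(b - 2)*(b - 2)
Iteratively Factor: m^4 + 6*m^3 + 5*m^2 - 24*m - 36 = (m + 2)*(m^3 + 4*m^2 - 3*m - 18) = (m + 2)*(m + 3)*(m^2 + m - 6) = (m - 2)*(m + 2)*(m + 3)*(m + 3)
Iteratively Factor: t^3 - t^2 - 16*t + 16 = (t - 4)*(t^2 + 3*t - 4) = (t - 4)*(t - 1)*(t + 4)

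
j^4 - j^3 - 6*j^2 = j^2*(j - 3)*(j + 2)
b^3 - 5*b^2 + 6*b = b*(b - 3)*(b - 2)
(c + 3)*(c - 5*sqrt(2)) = c^2 - 5*sqrt(2)*c + 3*c - 15*sqrt(2)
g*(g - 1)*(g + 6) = g^3 + 5*g^2 - 6*g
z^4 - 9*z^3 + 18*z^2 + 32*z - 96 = (z - 4)^2*(z - 3)*(z + 2)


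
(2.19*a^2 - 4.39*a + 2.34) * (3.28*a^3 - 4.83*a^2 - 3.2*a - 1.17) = 7.1832*a^5 - 24.9769*a^4 + 21.8709*a^3 + 0.1835*a^2 - 2.3517*a - 2.7378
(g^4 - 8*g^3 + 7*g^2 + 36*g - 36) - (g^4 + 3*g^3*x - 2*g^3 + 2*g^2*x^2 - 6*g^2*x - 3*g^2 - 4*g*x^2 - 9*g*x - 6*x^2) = -3*g^3*x - 6*g^3 - 2*g^2*x^2 + 6*g^2*x + 10*g^2 + 4*g*x^2 + 9*g*x + 36*g + 6*x^2 - 36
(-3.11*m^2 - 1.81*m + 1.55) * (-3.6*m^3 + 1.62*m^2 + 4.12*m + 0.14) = 11.196*m^5 + 1.4778*m^4 - 21.3254*m^3 - 5.3816*m^2 + 6.1326*m + 0.217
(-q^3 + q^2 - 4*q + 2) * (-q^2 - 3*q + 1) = q^5 + 2*q^4 + 11*q^2 - 10*q + 2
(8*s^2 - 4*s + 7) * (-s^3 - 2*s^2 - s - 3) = -8*s^5 - 12*s^4 - 7*s^3 - 34*s^2 + 5*s - 21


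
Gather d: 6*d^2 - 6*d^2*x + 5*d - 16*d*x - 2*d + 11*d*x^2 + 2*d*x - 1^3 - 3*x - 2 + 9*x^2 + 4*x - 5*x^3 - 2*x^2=d^2*(6 - 6*x) + d*(11*x^2 - 14*x + 3) - 5*x^3 + 7*x^2 + x - 3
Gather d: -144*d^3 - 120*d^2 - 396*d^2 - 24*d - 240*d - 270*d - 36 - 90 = -144*d^3 - 516*d^2 - 534*d - 126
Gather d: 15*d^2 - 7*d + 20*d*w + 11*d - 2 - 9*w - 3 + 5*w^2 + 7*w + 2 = 15*d^2 + d*(20*w + 4) + 5*w^2 - 2*w - 3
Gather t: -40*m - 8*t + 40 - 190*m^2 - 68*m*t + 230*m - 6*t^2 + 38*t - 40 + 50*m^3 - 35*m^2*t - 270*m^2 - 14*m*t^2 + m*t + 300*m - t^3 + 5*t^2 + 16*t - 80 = 50*m^3 - 460*m^2 + 490*m - t^3 + t^2*(-14*m - 1) + t*(-35*m^2 - 67*m + 46) - 80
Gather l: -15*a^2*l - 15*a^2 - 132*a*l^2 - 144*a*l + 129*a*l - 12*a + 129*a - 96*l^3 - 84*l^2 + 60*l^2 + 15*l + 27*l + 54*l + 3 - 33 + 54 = -15*a^2 + 117*a - 96*l^3 + l^2*(-132*a - 24) + l*(-15*a^2 - 15*a + 96) + 24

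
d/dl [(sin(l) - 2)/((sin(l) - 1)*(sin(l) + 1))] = (4*sin(l) + cos(l)^2 - 2)/cos(l)^3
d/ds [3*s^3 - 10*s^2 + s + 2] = 9*s^2 - 20*s + 1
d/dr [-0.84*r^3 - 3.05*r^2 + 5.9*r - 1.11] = -2.52*r^2 - 6.1*r + 5.9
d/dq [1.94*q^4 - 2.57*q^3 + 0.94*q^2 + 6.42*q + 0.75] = 7.76*q^3 - 7.71*q^2 + 1.88*q + 6.42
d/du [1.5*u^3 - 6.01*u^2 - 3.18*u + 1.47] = 4.5*u^2 - 12.02*u - 3.18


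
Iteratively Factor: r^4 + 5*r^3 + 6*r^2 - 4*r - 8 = (r - 1)*(r^3 + 6*r^2 + 12*r + 8) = (r - 1)*(r + 2)*(r^2 + 4*r + 4) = (r - 1)*(r + 2)^2*(r + 2)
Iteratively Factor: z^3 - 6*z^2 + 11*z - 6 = (z - 1)*(z^2 - 5*z + 6) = (z - 3)*(z - 1)*(z - 2)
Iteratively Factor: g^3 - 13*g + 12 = (g - 1)*(g^2 + g - 12) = (g - 3)*(g - 1)*(g + 4)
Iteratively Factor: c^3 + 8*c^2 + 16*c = (c)*(c^2 + 8*c + 16) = c*(c + 4)*(c + 4)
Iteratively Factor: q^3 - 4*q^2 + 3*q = (q - 1)*(q^2 - 3*q) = (q - 3)*(q - 1)*(q)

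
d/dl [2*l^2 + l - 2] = 4*l + 1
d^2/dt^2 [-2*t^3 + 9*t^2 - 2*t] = 18 - 12*t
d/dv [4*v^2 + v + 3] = 8*v + 1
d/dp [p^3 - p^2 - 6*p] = 3*p^2 - 2*p - 6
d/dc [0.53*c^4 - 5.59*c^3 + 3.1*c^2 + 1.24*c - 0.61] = 2.12*c^3 - 16.77*c^2 + 6.2*c + 1.24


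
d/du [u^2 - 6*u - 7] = 2*u - 6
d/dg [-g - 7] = -1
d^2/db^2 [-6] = 0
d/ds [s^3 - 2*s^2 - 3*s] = 3*s^2 - 4*s - 3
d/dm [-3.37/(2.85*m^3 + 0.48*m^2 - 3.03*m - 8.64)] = (28.8135*m^2 + 3.2352*m - 10.2111)/(2.85*m^3 + 0.48*m^2 - 3.03*m - 8.64)^2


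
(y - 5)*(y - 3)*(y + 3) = y^3 - 5*y^2 - 9*y + 45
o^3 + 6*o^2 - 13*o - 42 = (o - 3)*(o + 2)*(o + 7)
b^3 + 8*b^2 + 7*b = b*(b + 1)*(b + 7)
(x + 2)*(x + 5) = x^2 + 7*x + 10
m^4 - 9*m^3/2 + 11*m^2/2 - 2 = (m - 2)^2*(m - 1)*(m + 1/2)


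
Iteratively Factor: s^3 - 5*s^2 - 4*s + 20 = (s - 5)*(s^2 - 4) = (s - 5)*(s + 2)*(s - 2)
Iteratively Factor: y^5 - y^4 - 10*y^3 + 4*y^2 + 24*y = (y - 3)*(y^4 + 2*y^3 - 4*y^2 - 8*y) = (y - 3)*(y + 2)*(y^3 - 4*y) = (y - 3)*(y - 2)*(y + 2)*(y^2 + 2*y) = y*(y - 3)*(y - 2)*(y + 2)*(y + 2)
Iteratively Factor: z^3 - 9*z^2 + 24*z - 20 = (z - 2)*(z^2 - 7*z + 10) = (z - 5)*(z - 2)*(z - 2)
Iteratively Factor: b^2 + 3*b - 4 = (b + 4)*(b - 1)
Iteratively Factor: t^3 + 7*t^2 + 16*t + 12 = (t + 2)*(t^2 + 5*t + 6) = (t + 2)^2*(t + 3)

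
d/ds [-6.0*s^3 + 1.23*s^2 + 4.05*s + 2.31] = -18.0*s^2 + 2.46*s + 4.05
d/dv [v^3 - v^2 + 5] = v*(3*v - 2)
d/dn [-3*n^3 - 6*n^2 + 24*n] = -9*n^2 - 12*n + 24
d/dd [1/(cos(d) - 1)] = sin(d)/(cos(d) - 1)^2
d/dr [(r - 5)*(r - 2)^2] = 3*(r - 4)*(r - 2)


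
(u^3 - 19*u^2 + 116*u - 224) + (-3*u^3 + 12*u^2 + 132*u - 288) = -2*u^3 - 7*u^2 + 248*u - 512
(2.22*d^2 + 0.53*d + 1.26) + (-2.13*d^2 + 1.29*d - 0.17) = 0.0900000000000003*d^2 + 1.82*d + 1.09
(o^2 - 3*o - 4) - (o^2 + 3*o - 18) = 14 - 6*o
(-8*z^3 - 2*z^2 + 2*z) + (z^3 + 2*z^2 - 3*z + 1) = -7*z^3 - z + 1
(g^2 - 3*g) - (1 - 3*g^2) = 4*g^2 - 3*g - 1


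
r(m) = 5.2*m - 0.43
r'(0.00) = 5.20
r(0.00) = -0.43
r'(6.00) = 5.20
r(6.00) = 30.77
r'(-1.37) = 5.20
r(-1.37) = -7.55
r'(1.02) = 5.20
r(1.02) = 4.87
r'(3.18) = 5.20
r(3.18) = 16.11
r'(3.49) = 5.20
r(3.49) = 17.72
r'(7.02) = 5.20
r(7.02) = 36.07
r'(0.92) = 5.20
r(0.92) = 4.35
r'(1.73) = 5.20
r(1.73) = 8.57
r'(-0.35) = 5.20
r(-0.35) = -2.25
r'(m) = 5.20000000000000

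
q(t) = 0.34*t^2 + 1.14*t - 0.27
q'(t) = 0.68*t + 1.14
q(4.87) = 13.35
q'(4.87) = 4.45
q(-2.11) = -1.16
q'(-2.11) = -0.29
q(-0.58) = -0.82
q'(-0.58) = 0.75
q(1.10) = 1.40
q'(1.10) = 1.89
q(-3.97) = 0.56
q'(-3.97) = -1.56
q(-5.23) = 3.07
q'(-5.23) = -2.42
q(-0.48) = -0.74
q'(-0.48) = 0.81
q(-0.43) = -0.70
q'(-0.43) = 0.85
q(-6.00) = 5.13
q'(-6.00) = -2.94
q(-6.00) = 5.13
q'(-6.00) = -2.94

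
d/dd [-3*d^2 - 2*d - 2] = -6*d - 2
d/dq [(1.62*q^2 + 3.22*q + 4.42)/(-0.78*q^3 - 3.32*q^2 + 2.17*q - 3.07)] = (1.2636*q^4 + 5.0232*q^3 + 24.5486*q^2 + 19.402*q - 19.4768)/(0.6084*q^6 + 5.1792*q^5 + 7.6372*q^4 - 9.6196*q^3 + 25.0937*q^2 - 13.3238*q + 9.4249)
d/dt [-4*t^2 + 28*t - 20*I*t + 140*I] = -8*t + 28 - 20*I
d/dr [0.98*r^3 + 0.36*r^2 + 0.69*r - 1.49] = 2.94*r^2 + 0.72*r + 0.69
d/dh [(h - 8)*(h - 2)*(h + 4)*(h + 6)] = 4*h^3 - 120*h - 80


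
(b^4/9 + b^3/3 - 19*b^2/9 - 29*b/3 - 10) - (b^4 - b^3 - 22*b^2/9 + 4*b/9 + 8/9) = -8*b^4/9 + 4*b^3/3 + b^2/3 - 91*b/9 - 98/9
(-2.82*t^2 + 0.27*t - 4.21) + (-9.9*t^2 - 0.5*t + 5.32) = -12.72*t^2 - 0.23*t + 1.11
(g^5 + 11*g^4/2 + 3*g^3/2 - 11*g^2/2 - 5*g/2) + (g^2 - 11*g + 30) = g^5 + 11*g^4/2 + 3*g^3/2 - 9*g^2/2 - 27*g/2 + 30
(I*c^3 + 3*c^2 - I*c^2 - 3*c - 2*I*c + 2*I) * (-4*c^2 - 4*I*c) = -4*I*c^5 - 8*c^4 + 4*I*c^4 + 8*c^3 - 4*I*c^3 - 8*c^2 + 4*I*c^2 + 8*c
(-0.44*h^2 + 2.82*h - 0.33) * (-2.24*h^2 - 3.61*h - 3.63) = 0.9856*h^4 - 4.7284*h^3 - 7.8438*h^2 - 9.0453*h + 1.1979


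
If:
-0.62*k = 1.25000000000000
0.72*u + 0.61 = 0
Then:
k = -2.02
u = -0.85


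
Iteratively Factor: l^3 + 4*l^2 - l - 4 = (l - 1)*(l^2 + 5*l + 4) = (l - 1)*(l + 4)*(l + 1)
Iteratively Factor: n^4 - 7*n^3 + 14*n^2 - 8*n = (n)*(n^3 - 7*n^2 + 14*n - 8) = n*(n - 1)*(n^2 - 6*n + 8) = n*(n - 4)*(n - 1)*(n - 2)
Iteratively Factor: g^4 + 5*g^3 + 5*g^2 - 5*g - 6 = (g + 3)*(g^3 + 2*g^2 - g - 2) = (g - 1)*(g + 3)*(g^2 + 3*g + 2) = (g - 1)*(g + 2)*(g + 3)*(g + 1)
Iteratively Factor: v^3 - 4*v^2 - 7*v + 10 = (v - 1)*(v^2 - 3*v - 10) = (v - 5)*(v - 1)*(v + 2)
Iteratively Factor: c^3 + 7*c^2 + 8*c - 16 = (c - 1)*(c^2 + 8*c + 16) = (c - 1)*(c + 4)*(c + 4)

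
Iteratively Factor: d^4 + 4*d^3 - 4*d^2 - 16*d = (d + 4)*(d^3 - 4*d) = (d + 2)*(d + 4)*(d^2 - 2*d) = (d - 2)*(d + 2)*(d + 4)*(d)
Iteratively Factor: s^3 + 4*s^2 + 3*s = (s + 1)*(s^2 + 3*s) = (s + 1)*(s + 3)*(s)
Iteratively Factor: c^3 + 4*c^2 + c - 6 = (c + 3)*(c^2 + c - 2) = (c + 2)*(c + 3)*(c - 1)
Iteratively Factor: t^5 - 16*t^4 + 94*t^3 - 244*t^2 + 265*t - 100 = (t - 4)*(t^4 - 12*t^3 + 46*t^2 - 60*t + 25) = (t - 5)*(t - 4)*(t^3 - 7*t^2 + 11*t - 5) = (t - 5)^2*(t - 4)*(t^2 - 2*t + 1) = (t - 5)^2*(t - 4)*(t - 1)*(t - 1)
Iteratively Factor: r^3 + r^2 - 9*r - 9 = (r - 3)*(r^2 + 4*r + 3) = (r - 3)*(r + 3)*(r + 1)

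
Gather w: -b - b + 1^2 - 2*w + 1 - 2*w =-2*b - 4*w + 2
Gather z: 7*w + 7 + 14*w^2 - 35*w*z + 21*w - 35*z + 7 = 14*w^2 + 28*w + z*(-35*w - 35) + 14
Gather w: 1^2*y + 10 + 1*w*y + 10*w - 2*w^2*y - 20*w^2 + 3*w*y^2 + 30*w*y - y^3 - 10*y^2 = w^2*(-2*y - 20) + w*(3*y^2 + 31*y + 10) - y^3 - 10*y^2 + y + 10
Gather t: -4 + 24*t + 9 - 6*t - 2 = 18*t + 3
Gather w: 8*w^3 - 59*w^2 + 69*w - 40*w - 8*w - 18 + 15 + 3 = 8*w^3 - 59*w^2 + 21*w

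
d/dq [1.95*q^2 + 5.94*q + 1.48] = 3.9*q + 5.94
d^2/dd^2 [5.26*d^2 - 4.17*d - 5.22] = 10.5200000000000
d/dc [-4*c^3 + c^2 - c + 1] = -12*c^2 + 2*c - 1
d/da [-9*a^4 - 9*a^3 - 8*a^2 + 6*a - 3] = -36*a^3 - 27*a^2 - 16*a + 6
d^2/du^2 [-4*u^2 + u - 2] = -8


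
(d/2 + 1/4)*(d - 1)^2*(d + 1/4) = d^4/2 - 5*d^3/8 - 3*d^2/16 + d/4 + 1/16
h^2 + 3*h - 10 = (h - 2)*(h + 5)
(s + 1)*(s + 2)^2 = s^3 + 5*s^2 + 8*s + 4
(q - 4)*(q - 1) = q^2 - 5*q + 4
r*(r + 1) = r^2 + r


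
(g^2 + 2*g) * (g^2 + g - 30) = g^4 + 3*g^3 - 28*g^2 - 60*g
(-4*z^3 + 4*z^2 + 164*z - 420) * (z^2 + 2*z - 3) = -4*z^5 - 4*z^4 + 184*z^3 - 104*z^2 - 1332*z + 1260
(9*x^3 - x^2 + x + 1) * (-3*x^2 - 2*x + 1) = -27*x^5 - 15*x^4 + 8*x^3 - 6*x^2 - x + 1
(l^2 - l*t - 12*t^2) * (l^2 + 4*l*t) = l^4 + 3*l^3*t - 16*l^2*t^2 - 48*l*t^3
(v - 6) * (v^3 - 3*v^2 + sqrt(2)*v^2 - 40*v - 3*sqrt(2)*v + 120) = v^4 - 9*v^3 + sqrt(2)*v^3 - 22*v^2 - 9*sqrt(2)*v^2 + 18*sqrt(2)*v + 360*v - 720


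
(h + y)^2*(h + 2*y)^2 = h^4 + 6*h^3*y + 13*h^2*y^2 + 12*h*y^3 + 4*y^4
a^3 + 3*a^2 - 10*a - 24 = (a - 3)*(a + 2)*(a + 4)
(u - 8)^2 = u^2 - 16*u + 64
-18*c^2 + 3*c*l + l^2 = (-3*c + l)*(6*c + l)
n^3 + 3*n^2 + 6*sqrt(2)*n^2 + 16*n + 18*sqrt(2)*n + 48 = (n + 3)*(n + 2*sqrt(2))*(n + 4*sqrt(2))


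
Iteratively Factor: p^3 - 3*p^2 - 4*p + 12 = (p + 2)*(p^2 - 5*p + 6) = (p - 2)*(p + 2)*(p - 3)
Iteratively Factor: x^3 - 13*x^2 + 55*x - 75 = (x - 5)*(x^2 - 8*x + 15) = (x - 5)^2*(x - 3)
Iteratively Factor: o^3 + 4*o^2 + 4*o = (o + 2)*(o^2 + 2*o) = (o + 2)^2*(o)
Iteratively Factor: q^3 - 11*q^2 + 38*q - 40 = (q - 5)*(q^2 - 6*q + 8) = (q - 5)*(q - 2)*(q - 4)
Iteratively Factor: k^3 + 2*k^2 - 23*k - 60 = (k - 5)*(k^2 + 7*k + 12) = (k - 5)*(k + 4)*(k + 3)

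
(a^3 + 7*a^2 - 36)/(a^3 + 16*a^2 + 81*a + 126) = (a - 2)/(a + 7)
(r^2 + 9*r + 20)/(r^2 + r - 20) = (r + 4)/(r - 4)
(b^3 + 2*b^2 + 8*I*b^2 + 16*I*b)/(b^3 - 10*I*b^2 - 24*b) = (b^2 + b*(2 + 8*I) + 16*I)/(b^2 - 10*I*b - 24)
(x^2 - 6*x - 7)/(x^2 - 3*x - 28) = (x + 1)/(x + 4)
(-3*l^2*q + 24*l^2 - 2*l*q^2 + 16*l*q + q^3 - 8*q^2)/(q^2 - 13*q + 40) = (-3*l^2 - 2*l*q + q^2)/(q - 5)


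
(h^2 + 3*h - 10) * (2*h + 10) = 2*h^3 + 16*h^2 + 10*h - 100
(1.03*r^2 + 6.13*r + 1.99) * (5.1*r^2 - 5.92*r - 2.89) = 5.253*r^4 + 25.1654*r^3 - 29.1173*r^2 - 29.4965*r - 5.7511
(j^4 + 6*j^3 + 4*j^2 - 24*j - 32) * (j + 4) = j^5 + 10*j^4 + 28*j^3 - 8*j^2 - 128*j - 128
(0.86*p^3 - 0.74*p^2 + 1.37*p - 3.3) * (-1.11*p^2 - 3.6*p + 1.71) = -0.9546*p^5 - 2.2746*p^4 + 2.6139*p^3 - 2.5344*p^2 + 14.2227*p - 5.643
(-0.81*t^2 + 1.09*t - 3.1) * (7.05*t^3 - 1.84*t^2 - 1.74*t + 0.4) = -5.7105*t^5 + 9.1749*t^4 - 22.4512*t^3 + 3.4834*t^2 + 5.83*t - 1.24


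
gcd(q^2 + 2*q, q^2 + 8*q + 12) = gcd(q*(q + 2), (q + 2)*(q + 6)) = q + 2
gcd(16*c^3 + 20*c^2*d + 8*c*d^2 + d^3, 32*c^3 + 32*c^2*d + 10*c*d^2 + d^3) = 8*c^2 + 6*c*d + d^2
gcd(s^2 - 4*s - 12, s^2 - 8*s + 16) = 1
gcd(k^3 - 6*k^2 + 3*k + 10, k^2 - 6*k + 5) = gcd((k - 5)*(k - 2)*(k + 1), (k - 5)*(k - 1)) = k - 5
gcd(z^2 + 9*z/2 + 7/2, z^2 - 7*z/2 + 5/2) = 1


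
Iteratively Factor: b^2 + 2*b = (b)*(b + 2)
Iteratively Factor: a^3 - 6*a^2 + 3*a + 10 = (a - 2)*(a^2 - 4*a - 5) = (a - 2)*(a + 1)*(a - 5)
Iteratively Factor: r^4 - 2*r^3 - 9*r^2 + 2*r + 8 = (r + 1)*(r^3 - 3*r^2 - 6*r + 8) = (r - 1)*(r + 1)*(r^2 - 2*r - 8) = (r - 4)*(r - 1)*(r + 1)*(r + 2)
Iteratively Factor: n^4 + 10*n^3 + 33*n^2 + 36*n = (n + 4)*(n^3 + 6*n^2 + 9*n) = n*(n + 4)*(n^2 + 6*n + 9) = n*(n + 3)*(n + 4)*(n + 3)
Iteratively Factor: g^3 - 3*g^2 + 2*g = (g)*(g^2 - 3*g + 2) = g*(g - 1)*(g - 2)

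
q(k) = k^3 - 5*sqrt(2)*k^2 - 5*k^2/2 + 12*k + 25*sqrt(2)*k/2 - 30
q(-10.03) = -2299.55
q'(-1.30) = 59.63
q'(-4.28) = 166.56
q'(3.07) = -0.81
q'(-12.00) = 691.38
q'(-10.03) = 523.48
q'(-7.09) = 316.20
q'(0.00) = 29.68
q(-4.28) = -410.75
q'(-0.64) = 43.16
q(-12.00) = -3492.37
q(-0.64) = -53.18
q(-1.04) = -72.34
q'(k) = 3*k^2 - 10*sqrt(2)*k - 5*k + 12 + 25*sqrt(2)/2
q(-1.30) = -86.95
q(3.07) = -0.16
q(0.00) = -30.00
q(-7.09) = -1077.93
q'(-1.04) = 52.83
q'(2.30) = 1.52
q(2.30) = -0.21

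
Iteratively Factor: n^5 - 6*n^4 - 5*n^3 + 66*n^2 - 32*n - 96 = (n + 3)*(n^4 - 9*n^3 + 22*n^2 - 32) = (n + 1)*(n + 3)*(n^3 - 10*n^2 + 32*n - 32) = (n - 2)*(n + 1)*(n + 3)*(n^2 - 8*n + 16) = (n - 4)*(n - 2)*(n + 1)*(n + 3)*(n - 4)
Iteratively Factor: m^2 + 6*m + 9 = (m + 3)*(m + 3)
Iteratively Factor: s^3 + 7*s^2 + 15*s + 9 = (s + 1)*(s^2 + 6*s + 9) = (s + 1)*(s + 3)*(s + 3)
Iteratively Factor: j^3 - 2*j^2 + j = (j - 1)*(j^2 - j) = (j - 1)^2*(j)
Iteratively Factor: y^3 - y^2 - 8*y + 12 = (y - 2)*(y^2 + y - 6) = (y - 2)^2*(y + 3)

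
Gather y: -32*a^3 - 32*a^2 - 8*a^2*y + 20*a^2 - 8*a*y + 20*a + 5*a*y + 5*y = -32*a^3 - 12*a^2 + 20*a + y*(-8*a^2 - 3*a + 5)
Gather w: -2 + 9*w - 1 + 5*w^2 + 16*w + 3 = 5*w^2 + 25*w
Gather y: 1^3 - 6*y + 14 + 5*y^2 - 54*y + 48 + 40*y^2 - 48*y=45*y^2 - 108*y + 63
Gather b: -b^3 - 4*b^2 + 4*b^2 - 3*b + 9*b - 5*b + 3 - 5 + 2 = -b^3 + b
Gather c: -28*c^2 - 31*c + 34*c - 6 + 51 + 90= -28*c^2 + 3*c + 135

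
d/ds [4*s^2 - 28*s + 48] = 8*s - 28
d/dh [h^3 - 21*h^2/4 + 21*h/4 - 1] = 3*h^2 - 21*h/2 + 21/4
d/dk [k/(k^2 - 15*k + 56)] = (56 - k^2)/(k^4 - 30*k^3 + 337*k^2 - 1680*k + 3136)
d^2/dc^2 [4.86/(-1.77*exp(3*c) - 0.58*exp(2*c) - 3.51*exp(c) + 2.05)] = (-4.86*(5.31*exp(2*c) + 1.16*exp(c) + 3.51)*(10.62*exp(2*c) + 2.32*exp(c) + 7.02)*exp(c) + (77.4198*exp(2*c) + 11.2752*exp(c) + 17.0586)*(1.77*exp(3*c) + 0.58*exp(2*c) + 3.51*exp(c) - 2.05))*exp(c)/(1.77*exp(3*c) + 0.58*exp(2*c) + 3.51*exp(c) - 2.05)^3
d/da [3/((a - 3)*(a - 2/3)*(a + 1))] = 9*(-9*a^2 + 16*a + 5)/(9*a^6 - 48*a^5 + 34*a^4 + 116*a^3 - 71*a^2 - 60*a + 36)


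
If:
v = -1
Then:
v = -1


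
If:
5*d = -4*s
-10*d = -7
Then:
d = 7/10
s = -7/8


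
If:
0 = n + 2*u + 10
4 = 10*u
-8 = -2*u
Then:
No Solution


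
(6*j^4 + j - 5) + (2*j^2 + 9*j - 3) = 6*j^4 + 2*j^2 + 10*j - 8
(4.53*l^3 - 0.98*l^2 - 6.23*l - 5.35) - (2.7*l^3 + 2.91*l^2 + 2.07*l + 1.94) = 1.83*l^3 - 3.89*l^2 - 8.3*l - 7.29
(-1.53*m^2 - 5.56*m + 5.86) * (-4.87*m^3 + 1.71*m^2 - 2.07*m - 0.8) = 7.4511*m^5 + 24.4609*m^4 - 34.8787*m^3 + 22.7538*m^2 - 7.6822*m - 4.688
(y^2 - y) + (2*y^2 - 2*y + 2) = 3*y^2 - 3*y + 2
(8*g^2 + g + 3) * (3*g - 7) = 24*g^3 - 53*g^2 + 2*g - 21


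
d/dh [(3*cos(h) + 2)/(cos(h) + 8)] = -22*sin(h)/(cos(h) + 8)^2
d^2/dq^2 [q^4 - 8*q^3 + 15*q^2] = 12*q^2 - 48*q + 30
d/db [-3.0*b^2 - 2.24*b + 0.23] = -6.0*b - 2.24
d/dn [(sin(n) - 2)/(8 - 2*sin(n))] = cos(n)/(sin(n) - 4)^2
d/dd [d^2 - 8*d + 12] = 2*d - 8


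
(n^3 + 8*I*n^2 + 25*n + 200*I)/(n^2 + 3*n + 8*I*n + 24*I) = (n^2 + 25)/(n + 3)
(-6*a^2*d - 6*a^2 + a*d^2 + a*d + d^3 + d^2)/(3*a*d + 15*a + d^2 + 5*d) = (-2*a*d - 2*a + d^2 + d)/(d + 5)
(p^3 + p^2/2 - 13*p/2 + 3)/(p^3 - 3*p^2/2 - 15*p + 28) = (2*p^2 + 5*p - 3)/(2*p^2 + p - 28)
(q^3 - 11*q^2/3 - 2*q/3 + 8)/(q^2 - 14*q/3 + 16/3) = (3*q^2 - 5*q - 12)/(3*q - 8)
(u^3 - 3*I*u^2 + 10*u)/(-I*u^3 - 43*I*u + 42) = u*(-u^2 + 3*I*u - 10)/(I*u^3 + 43*I*u - 42)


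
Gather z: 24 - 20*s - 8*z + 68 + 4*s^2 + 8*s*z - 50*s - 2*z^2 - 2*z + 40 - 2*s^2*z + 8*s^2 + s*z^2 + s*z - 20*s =12*s^2 - 90*s + z^2*(s - 2) + z*(-2*s^2 + 9*s - 10) + 132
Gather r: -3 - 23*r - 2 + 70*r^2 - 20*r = 70*r^2 - 43*r - 5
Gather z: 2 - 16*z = 2 - 16*z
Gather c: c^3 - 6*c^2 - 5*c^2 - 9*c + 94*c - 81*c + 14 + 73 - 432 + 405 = c^3 - 11*c^2 + 4*c + 60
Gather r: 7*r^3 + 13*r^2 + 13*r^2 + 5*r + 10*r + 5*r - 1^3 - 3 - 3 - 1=7*r^3 + 26*r^2 + 20*r - 8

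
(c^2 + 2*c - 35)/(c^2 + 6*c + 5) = (c^2 + 2*c - 35)/(c^2 + 6*c + 5)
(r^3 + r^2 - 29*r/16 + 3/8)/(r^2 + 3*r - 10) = (r^3 + r^2 - 29*r/16 + 3/8)/(r^2 + 3*r - 10)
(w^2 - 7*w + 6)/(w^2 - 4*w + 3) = (w - 6)/(w - 3)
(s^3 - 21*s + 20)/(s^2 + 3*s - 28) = (s^2 + 4*s - 5)/(s + 7)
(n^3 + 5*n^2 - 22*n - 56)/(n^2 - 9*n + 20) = (n^2 + 9*n + 14)/(n - 5)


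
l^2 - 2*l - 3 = (l - 3)*(l + 1)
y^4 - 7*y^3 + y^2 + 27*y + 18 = (y - 6)*(y - 3)*(y + 1)^2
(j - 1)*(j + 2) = j^2 + j - 2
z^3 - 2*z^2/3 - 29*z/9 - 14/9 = (z - 7/3)*(z + 2/3)*(z + 1)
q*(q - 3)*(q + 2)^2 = q^4 + q^3 - 8*q^2 - 12*q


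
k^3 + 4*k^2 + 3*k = k*(k + 1)*(k + 3)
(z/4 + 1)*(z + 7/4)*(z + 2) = z^3/4 + 31*z^2/16 + 37*z/8 + 7/2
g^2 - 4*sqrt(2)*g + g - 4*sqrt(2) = (g + 1)*(g - 4*sqrt(2))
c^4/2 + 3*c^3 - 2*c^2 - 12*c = c*(c/2 + 1)*(c - 2)*(c + 6)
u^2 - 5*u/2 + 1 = (u - 2)*(u - 1/2)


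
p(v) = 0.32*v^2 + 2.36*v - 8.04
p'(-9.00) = -3.40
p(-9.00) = -3.36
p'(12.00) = 10.04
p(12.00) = 66.36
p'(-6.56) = -1.84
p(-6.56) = -9.75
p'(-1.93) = 1.12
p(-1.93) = -11.40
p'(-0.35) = 2.14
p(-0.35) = -8.83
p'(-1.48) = 1.41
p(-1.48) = -10.83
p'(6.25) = 6.36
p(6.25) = 19.21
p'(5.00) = 5.56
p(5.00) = 11.76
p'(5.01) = 5.57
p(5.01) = 11.82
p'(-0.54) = 2.01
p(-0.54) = -9.22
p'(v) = 0.64*v + 2.36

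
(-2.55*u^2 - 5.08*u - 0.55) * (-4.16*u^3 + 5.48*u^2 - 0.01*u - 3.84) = 10.608*u^5 + 7.1588*u^4 - 25.5249*u^3 + 6.8288*u^2 + 19.5127*u + 2.112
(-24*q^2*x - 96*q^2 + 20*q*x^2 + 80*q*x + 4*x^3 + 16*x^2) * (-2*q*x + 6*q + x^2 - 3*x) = 48*q^3*x^2 + 48*q^3*x - 576*q^3 - 64*q^2*x^3 - 64*q^2*x^2 + 768*q^2*x + 12*q*x^4 + 12*q*x^3 - 144*q*x^2 + 4*x^5 + 4*x^4 - 48*x^3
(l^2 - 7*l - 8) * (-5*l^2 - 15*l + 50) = -5*l^4 + 20*l^3 + 195*l^2 - 230*l - 400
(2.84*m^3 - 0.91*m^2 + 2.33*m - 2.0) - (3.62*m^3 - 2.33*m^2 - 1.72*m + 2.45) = -0.78*m^3 + 1.42*m^2 + 4.05*m - 4.45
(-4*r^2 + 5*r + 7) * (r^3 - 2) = -4*r^5 + 5*r^4 + 7*r^3 + 8*r^2 - 10*r - 14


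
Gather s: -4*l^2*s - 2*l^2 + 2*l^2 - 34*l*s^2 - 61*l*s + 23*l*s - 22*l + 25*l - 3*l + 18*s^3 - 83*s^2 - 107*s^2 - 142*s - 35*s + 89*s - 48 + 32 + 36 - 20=18*s^3 + s^2*(-34*l - 190) + s*(-4*l^2 - 38*l - 88)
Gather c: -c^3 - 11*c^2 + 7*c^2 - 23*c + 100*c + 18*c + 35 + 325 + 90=-c^3 - 4*c^2 + 95*c + 450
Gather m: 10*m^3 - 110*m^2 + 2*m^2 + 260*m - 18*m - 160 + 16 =10*m^3 - 108*m^2 + 242*m - 144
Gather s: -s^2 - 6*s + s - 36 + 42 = -s^2 - 5*s + 6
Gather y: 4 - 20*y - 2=2 - 20*y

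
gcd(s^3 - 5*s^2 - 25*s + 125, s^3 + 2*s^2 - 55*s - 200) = s + 5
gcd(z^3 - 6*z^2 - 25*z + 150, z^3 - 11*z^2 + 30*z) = z^2 - 11*z + 30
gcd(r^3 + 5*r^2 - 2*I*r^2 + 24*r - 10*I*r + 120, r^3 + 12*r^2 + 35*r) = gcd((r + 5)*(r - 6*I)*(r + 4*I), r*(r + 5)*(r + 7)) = r + 5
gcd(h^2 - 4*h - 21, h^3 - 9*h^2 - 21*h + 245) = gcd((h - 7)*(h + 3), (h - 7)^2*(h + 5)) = h - 7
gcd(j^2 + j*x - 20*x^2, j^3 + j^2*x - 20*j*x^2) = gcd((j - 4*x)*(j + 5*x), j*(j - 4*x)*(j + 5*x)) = -j^2 - j*x + 20*x^2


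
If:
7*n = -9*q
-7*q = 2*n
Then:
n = 0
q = 0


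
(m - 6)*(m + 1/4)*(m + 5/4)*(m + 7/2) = m^4 - m^3 - 391*m^2/16 - 1033*m/32 - 105/16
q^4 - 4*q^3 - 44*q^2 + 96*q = q*(q - 8)*(q - 2)*(q + 6)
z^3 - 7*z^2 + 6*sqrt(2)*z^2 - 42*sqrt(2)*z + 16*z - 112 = (z - 7)*(z + 2*sqrt(2))*(z + 4*sqrt(2))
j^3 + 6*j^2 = j^2*(j + 6)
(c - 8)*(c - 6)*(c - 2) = c^3 - 16*c^2 + 76*c - 96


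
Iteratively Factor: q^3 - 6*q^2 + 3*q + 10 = (q + 1)*(q^2 - 7*q + 10) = (q - 2)*(q + 1)*(q - 5)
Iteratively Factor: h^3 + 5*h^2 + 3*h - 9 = (h - 1)*(h^2 + 6*h + 9) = (h - 1)*(h + 3)*(h + 3)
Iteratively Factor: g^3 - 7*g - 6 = (g - 3)*(g^2 + 3*g + 2) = (g - 3)*(g + 2)*(g + 1)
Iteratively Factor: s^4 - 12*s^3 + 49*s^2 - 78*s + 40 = (s - 4)*(s^3 - 8*s^2 + 17*s - 10) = (s - 4)*(s - 1)*(s^2 - 7*s + 10) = (s - 4)*(s - 2)*(s - 1)*(s - 5)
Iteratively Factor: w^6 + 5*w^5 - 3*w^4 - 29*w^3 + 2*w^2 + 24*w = (w + 4)*(w^5 + w^4 - 7*w^3 - w^2 + 6*w) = (w - 1)*(w + 4)*(w^4 + 2*w^3 - 5*w^2 - 6*w) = (w - 2)*(w - 1)*(w + 4)*(w^3 + 4*w^2 + 3*w) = (w - 2)*(w - 1)*(w + 1)*(w + 4)*(w^2 + 3*w) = (w - 2)*(w - 1)*(w + 1)*(w + 3)*(w + 4)*(w)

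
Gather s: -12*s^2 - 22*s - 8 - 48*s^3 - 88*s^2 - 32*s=-48*s^3 - 100*s^2 - 54*s - 8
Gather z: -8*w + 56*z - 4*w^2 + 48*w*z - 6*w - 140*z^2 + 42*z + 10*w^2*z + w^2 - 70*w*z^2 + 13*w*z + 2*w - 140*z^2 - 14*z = -3*w^2 - 12*w + z^2*(-70*w - 280) + z*(10*w^2 + 61*w + 84)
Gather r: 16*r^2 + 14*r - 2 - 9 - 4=16*r^2 + 14*r - 15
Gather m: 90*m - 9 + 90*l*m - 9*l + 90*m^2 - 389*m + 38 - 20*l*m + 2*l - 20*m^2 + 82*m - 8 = -7*l + 70*m^2 + m*(70*l - 217) + 21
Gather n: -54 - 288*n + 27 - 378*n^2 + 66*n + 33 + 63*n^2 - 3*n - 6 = -315*n^2 - 225*n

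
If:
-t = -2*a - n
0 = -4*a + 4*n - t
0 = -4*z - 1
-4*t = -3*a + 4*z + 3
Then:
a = -2/13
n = -4/13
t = -8/13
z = -1/4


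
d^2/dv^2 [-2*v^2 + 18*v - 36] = -4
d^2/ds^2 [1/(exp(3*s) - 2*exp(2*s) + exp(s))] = (9*exp(2*s) - 4*exp(s) + 1)*exp(-s)/(exp(4*s) - 4*exp(3*s) + 6*exp(2*s) - 4*exp(s) + 1)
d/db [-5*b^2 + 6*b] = 6 - 10*b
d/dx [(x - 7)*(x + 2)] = 2*x - 5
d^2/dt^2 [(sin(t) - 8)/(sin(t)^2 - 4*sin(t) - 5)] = (-9*(1 - cos(2*t))^2/4 + 1739*sin(t)/4 - 29*sin(3*t)/4 + 145*cos(2*t)/2 + cos(4*t) - 899/2)/((sin(t) - 5)^3*(sin(t) + 1)^2)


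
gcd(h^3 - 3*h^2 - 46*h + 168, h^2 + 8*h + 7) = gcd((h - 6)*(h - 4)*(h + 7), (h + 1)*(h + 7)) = h + 7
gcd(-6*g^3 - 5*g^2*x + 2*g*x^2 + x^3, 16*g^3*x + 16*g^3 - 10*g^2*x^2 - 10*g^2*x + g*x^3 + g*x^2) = -2*g + x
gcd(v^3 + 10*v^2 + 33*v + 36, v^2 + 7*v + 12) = v^2 + 7*v + 12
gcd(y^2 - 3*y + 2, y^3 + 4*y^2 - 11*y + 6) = y - 1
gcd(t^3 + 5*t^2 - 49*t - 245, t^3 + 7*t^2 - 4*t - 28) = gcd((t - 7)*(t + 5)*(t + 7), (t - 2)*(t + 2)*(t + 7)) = t + 7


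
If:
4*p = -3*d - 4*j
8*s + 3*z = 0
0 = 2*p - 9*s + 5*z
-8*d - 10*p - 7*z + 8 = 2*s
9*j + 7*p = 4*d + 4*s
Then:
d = -2528/9727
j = -9628/9727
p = 11524/9727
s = 1032/9727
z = -2752/9727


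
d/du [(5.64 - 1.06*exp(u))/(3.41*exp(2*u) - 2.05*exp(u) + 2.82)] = (3.6146*exp(2*u) - 38.4648*exp(u) + 8.5728)*exp(u)/(11.6281*exp(4*u) - 13.981*exp(3*u) + 23.4349*exp(2*u) - 11.562*exp(u) + 7.9524)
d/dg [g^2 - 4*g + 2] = 2*g - 4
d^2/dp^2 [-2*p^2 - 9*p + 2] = -4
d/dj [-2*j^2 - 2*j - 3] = -4*j - 2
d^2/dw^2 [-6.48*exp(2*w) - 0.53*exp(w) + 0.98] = (-25.92*exp(w) - 0.53)*exp(w)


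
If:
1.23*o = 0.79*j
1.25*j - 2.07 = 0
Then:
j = 1.66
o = 1.06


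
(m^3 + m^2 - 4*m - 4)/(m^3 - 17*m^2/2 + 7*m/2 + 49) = 2*(m^2 - m - 2)/(2*m^2 - 21*m + 49)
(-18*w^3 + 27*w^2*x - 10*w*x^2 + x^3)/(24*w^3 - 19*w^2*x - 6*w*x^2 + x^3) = (18*w^2 - 9*w*x + x^2)/(-24*w^2 - 5*w*x + x^2)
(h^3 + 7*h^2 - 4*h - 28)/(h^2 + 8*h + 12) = (h^2 + 5*h - 14)/(h + 6)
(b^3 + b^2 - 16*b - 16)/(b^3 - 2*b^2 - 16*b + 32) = (b + 1)/(b - 2)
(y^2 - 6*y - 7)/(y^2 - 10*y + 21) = (y + 1)/(y - 3)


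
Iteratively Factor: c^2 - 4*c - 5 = (c - 5)*(c + 1)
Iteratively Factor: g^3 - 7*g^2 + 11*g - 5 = (g - 1)*(g^2 - 6*g + 5) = (g - 1)^2*(g - 5)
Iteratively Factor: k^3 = (k)*(k^2) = k^2*(k)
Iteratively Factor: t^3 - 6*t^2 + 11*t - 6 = (t - 3)*(t^2 - 3*t + 2) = (t - 3)*(t - 2)*(t - 1)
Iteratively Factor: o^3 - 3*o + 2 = (o - 1)*(o^2 + o - 2) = (o - 1)^2*(o + 2)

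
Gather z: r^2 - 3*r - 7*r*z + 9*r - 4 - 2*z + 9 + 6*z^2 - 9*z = r^2 + 6*r + 6*z^2 + z*(-7*r - 11) + 5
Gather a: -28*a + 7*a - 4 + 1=-21*a - 3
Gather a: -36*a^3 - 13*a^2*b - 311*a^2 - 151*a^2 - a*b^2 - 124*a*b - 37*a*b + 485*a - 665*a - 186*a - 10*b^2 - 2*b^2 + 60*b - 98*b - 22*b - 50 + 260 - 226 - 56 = -36*a^3 + a^2*(-13*b - 462) + a*(-b^2 - 161*b - 366) - 12*b^2 - 60*b - 72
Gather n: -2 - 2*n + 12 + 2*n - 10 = 0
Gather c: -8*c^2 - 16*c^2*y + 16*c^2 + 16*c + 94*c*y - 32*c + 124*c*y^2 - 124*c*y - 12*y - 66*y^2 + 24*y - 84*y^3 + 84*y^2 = c^2*(8 - 16*y) + c*(124*y^2 - 30*y - 16) - 84*y^3 + 18*y^2 + 12*y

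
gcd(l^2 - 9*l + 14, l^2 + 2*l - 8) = l - 2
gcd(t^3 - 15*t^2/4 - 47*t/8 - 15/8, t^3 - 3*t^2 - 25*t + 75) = t - 5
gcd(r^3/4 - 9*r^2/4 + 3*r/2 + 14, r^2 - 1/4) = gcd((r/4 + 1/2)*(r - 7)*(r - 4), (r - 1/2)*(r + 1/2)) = 1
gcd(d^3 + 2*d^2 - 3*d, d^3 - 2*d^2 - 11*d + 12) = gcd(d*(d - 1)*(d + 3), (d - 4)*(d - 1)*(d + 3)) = d^2 + 2*d - 3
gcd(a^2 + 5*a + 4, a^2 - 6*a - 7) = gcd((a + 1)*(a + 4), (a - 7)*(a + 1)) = a + 1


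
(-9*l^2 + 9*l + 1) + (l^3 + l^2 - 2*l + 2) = l^3 - 8*l^2 + 7*l + 3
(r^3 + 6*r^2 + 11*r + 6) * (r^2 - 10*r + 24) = r^5 - 4*r^4 - 25*r^3 + 40*r^2 + 204*r + 144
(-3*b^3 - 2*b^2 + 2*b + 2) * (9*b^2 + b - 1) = -27*b^5 - 21*b^4 + 19*b^3 + 22*b^2 - 2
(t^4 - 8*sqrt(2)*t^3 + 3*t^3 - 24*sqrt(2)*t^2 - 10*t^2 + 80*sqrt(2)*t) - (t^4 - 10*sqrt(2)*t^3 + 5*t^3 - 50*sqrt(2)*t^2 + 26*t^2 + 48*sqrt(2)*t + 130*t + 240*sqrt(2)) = -2*t^3 + 2*sqrt(2)*t^3 - 36*t^2 + 26*sqrt(2)*t^2 - 130*t + 32*sqrt(2)*t - 240*sqrt(2)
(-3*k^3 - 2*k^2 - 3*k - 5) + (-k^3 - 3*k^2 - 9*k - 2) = -4*k^3 - 5*k^2 - 12*k - 7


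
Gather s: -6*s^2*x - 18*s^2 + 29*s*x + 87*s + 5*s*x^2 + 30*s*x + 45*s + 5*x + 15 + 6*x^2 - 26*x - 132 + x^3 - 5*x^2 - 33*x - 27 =s^2*(-6*x - 18) + s*(5*x^2 + 59*x + 132) + x^3 + x^2 - 54*x - 144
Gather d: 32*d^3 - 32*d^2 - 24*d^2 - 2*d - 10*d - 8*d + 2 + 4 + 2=32*d^3 - 56*d^2 - 20*d + 8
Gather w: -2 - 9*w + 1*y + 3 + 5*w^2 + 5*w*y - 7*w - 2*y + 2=5*w^2 + w*(5*y - 16) - y + 3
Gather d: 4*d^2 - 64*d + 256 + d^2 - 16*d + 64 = 5*d^2 - 80*d + 320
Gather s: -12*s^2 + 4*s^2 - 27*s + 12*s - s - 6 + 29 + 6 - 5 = -8*s^2 - 16*s + 24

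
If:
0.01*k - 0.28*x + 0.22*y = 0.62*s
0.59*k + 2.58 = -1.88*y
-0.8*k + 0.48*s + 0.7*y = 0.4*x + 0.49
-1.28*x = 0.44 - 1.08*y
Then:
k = -0.84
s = 0.17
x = -1.28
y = -1.11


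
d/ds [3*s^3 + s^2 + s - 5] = 9*s^2 + 2*s + 1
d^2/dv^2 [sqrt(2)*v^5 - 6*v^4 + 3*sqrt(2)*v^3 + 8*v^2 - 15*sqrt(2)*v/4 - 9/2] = 20*sqrt(2)*v^3 - 72*v^2 + 18*sqrt(2)*v + 16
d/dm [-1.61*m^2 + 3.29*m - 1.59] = 3.29 - 3.22*m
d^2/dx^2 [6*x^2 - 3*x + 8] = 12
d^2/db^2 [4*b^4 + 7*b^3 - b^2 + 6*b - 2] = 48*b^2 + 42*b - 2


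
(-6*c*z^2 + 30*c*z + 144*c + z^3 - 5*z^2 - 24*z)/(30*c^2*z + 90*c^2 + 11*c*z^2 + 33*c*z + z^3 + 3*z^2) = (-6*c*z + 48*c + z^2 - 8*z)/(30*c^2 + 11*c*z + z^2)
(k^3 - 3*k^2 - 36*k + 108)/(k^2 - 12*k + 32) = (k^3 - 3*k^2 - 36*k + 108)/(k^2 - 12*k + 32)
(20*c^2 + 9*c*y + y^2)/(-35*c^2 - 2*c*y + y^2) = (4*c + y)/(-7*c + y)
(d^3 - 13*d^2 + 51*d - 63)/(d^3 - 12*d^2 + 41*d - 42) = (d - 3)/(d - 2)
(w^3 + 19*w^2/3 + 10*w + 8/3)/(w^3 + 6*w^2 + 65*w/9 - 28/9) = 3*(3*w^2 + 7*w + 2)/(9*w^2 + 18*w - 7)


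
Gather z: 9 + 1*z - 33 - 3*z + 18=-2*z - 6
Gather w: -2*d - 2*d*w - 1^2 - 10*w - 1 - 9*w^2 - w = -2*d - 9*w^2 + w*(-2*d - 11) - 2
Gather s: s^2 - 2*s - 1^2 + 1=s^2 - 2*s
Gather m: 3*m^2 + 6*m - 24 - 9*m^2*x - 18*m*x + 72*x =m^2*(3 - 9*x) + m*(6 - 18*x) + 72*x - 24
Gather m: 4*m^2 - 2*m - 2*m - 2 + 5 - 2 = 4*m^2 - 4*m + 1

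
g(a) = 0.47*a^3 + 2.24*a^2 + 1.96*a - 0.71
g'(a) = 1.41*a^2 + 4.48*a + 1.96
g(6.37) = 224.15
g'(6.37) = 87.71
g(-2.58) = 1.07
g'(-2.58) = -0.21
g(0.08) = -0.54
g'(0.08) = 2.33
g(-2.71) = 1.08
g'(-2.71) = 0.17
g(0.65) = 1.64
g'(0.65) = 5.47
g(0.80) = 2.53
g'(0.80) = 6.45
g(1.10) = 4.78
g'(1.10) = 8.59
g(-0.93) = -0.97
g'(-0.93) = -0.99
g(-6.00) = -33.35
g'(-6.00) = 25.84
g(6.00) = 193.21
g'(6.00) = 79.60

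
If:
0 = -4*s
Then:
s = 0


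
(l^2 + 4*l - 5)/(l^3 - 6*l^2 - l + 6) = (l + 5)/(l^2 - 5*l - 6)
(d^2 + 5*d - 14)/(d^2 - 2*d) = (d + 7)/d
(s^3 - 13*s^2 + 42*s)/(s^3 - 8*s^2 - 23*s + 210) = s/(s + 5)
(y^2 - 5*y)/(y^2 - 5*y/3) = 3*(y - 5)/(3*y - 5)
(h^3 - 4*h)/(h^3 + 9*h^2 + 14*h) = (h - 2)/(h + 7)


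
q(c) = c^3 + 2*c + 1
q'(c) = 3*c^2 + 2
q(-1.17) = -2.94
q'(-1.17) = 6.11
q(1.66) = 8.89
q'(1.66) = 10.27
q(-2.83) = -27.33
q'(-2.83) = 26.03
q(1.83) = 10.79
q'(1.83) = 12.05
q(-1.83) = -8.79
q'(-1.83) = 12.05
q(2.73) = 26.81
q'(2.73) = 24.36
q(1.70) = 9.31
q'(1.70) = 10.67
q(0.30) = 1.63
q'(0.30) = 2.27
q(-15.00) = -3404.00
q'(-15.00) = 677.00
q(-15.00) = -3404.00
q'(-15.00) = 677.00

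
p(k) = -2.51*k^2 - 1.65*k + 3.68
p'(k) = -5.02*k - 1.65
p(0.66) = 1.50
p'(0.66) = -4.96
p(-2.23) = -5.12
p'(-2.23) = 9.54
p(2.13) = -11.22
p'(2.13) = -12.34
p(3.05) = -24.70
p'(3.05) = -16.96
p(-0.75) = 3.51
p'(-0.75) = 2.12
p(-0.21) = 3.92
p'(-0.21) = -0.60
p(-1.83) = -1.71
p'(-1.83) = 7.54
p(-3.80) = -26.29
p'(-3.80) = 17.43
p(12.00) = -377.56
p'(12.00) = -61.89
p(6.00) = -96.58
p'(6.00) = -31.77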